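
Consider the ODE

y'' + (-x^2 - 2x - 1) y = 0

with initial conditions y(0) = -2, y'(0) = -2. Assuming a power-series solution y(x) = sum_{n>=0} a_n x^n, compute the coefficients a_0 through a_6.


Ansatz: y(x) = sum_{n>=0} a_n x^n, so y'(x) = sum_{n>=1} n a_n x^(n-1) and y''(x) = sum_{n>=2} n(n-1) a_n x^(n-2).
Substitute into P(x) y'' + Q(x) y' + R(x) y = 0 with P(x) = 1, Q(x) = 0, R(x) = -x^2 - 2x - 1, and match powers of x.
Initial conditions: a_0 = -2, a_1 = -2.
Setting the coefficient of each power of x to zero and solving order by order (substituting the coefficients already found):
  x^0: 2 a_2 - a_0 = 0  ->  2 a_2 = a_0 = -2  ->  a_2 = -1
  x^1: 6 a_3 - a_1 - 2 a_0 = 0  ->  6 a_3 = a_1 + 2 a_0 = -6  ->  a_3 = -1
  x^2: 12 a_4 - a_2 - 2 a_1 - a_0 = 0  ->  12 a_4 = a_2 + 2 a_1 + a_0 = -7  ->  a_4 = -7/12
  x^3: 20 a_5 - a_3 - 2 a_2 - a_1 = 0  ->  20 a_5 = a_3 + 2 a_2 + a_1 = -5  ->  a_5 = -1/4
  x^4: 30 a_6 - a_4 - 2 a_3 - a_2 = 0  ->  30 a_6 = a_4 + 2 a_3 + a_2 = -43/12  ->  a_6 = -43/360
Truncated series: y(x) = -2 - 2 x - x^2 - x^3 - (7/12) x^4 - (1/4) x^5 - (43/360) x^6 + O(x^7).

a_0 = -2; a_1 = -2; a_2 = -1; a_3 = -1; a_4 = -7/12; a_5 = -1/4; a_6 = -43/360


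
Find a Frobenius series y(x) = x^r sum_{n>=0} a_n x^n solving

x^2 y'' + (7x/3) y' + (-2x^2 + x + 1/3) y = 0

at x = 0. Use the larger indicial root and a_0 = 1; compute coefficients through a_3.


Write in Frobenius form y'' + (p(x)/x) y' + (q(x)/x^2) y = 0:
  p(x) = 7/3,  q(x) = -2x^2 + x + 1/3.
Indicial equation: r(r-1) + (7/3) r + (1/3) = 0 -> roots r_1 = -1/3, r_2 = -1.
Take r = r_1 = -1/3. Let y(x) = x^r sum_{n>=0} a_n x^n with a_0 = 1.
Substitute y = x^r sum a_n x^n and match x^{r+n}. The recurrence is
  D(n) a_n + 1 a_{n-1} - 2 a_{n-2} = 0,  where D(n) = (r+n)(r+n-1) + (7/3)(r+n) + (1/3).
  a_n = [-1 a_{n-1} + 2 a_{n-2}] / D(n).
Since the indicial polynomial factors as (r - r_1)(r - r_2), D(n) = (r_1 + n - r_1)(r_1 + n - r_2) = n(n + 2/3).
Evaluating step by step (a_0 = 1):
  n = 1: D(1) = 1(1 + 2/3) = 5/3; numerator = -1(1) = -1; a_1 = (-1)/(5/3) = -3/5
  n = 2: D(2) = 2(2 + 2/3) = 16/3; numerator = -1(-3/5) + 2(1) = 13/5; a_2 = (13/5)/(16/3) = 39/80
  n = 3: D(3) = 3(3 + 2/3) = 11; numerator = -1(39/80) + 2(-3/5) = -27/16; a_3 = (-27/16)/(11) = -27/176

r = -1/3; a_0 = 1; a_1 = -3/5; a_2 = 39/80; a_3 = -27/176


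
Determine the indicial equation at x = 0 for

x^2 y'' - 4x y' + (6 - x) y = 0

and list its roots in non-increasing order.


Divide by x^2 to reach normal form y'' + P_1(x) y' + P_2(x) y = 0 with P_1(x) = -4/x and P_2(x) = -1/x + 6/x^2.
x = 0 is a singular point because the y'-coefficient -4/x has a pole at x = 0 and the y-coefficient -1/x + 6/x^2 has a pole at x = 0.
It is a regular singular point because x P_1(x) = p(x) = -4 and x^2 P_2(x) = q(x) = 6 - x are polynomials, hence analytic at x = 0.
p(0) = -4,  q(0) = 6.
Indicial equation: r(r-1) + p(0) r + q(0) = 0, i.e. r^2 + (p(0) - 1) r + q(0) = 0, i.e. r^2 - 5 r + 6 = 0.
Discriminant: (-5)^2 - 4(6) = 1, so r = (5 ± 1)/2.
Solving: r_1 = 3, r_2 = 2.

indicial: r^2 - 5 r + 6 = 0; roots r_1 = 3, r_2 = 2


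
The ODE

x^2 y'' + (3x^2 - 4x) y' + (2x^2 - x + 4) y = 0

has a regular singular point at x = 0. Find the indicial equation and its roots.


Divide by x^2 to reach normal form y'' + P_1(x) y' + P_2(x) y = 0 with P_1(x) = 3 - 4/x and P_2(x) = 2 - 1/x + 4/x^2.
x = 0 is a singular point because the y'-coefficient 3 - 4/x has a pole at x = 0 and the y-coefficient 2 - 1/x + 4/x^2 has a pole at x = 0.
It is a regular singular point because x P_1(x) = p(x) = 3x - 4 and x^2 P_2(x) = q(x) = 2x^2 - x + 4 are polynomials, hence analytic at x = 0.
p(0) = -4,  q(0) = 4.
Indicial equation: r(r-1) + p(0) r + q(0) = 0, i.e. r^2 + (p(0) - 1) r + q(0) = 0, i.e. r^2 - 5 r + 4 = 0.
Discriminant: (-5)^2 - 4(4) = 9, so r = (5 ± 3)/2.
Solving: r_1 = 4, r_2 = 1.

indicial: r^2 - 5 r + 4 = 0; roots r_1 = 4, r_2 = 1


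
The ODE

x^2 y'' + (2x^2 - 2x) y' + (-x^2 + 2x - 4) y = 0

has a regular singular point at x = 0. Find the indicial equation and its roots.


Divide by x^2 to reach normal form y'' + P_1(x) y' + P_2(x) y = 0 with P_1(x) = 2 - 2/x and P_2(x) = -1 + 2/x - 4/x^2.
x = 0 is a singular point because the y'-coefficient 2 - 2/x has a pole at x = 0 and the y-coefficient -1 + 2/x - 4/x^2 has a pole at x = 0.
It is a regular singular point because x P_1(x) = p(x) = 2x - 2 and x^2 P_2(x) = q(x) = -x^2 + 2x - 4 are polynomials, hence analytic at x = 0.
p(0) = -2,  q(0) = -4.
Indicial equation: r(r-1) + p(0) r + q(0) = 0, i.e. r^2 + (p(0) - 1) r + q(0) = 0, i.e. r^2 - 3 r - 4 = 0.
Discriminant: (-3)^2 - 4(-4) = 25, so r = (3 ± 5)/2.
Solving: r_1 = 4, r_2 = -1.

indicial: r^2 - 3 r - 4 = 0; roots r_1 = 4, r_2 = -1


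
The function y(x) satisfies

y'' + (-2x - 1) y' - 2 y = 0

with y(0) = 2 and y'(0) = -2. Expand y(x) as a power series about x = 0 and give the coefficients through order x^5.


Ansatz: y(x) = sum_{n>=0} a_n x^n, so y'(x) = sum_{n>=1} n a_n x^(n-1) and y''(x) = sum_{n>=2} n(n-1) a_n x^(n-2).
Substitute into P(x) y'' + Q(x) y' + R(x) y = 0 with P(x) = 1, Q(x) = -2x - 1, R(x) = -2, and match powers of x.
Initial conditions: a_0 = 2, a_1 = -2.
Setting the coefficient of each power of x to zero and solving order by order (substituting the coefficients already found):
  x^0: 2 a_2 - a_1 - 2 a_0 = 0  ->  2 a_2 = a_1 + 2 a_0 = 2  ->  a_2 = 1
  x^1: 6 a_3 - 2 a_2 - 4 a_1 = 0  ->  6 a_3 = 2 a_2 + 4 a_1 = -6  ->  a_3 = -1
  x^2: 12 a_4 - 3 a_3 - 6 a_2 = 0  ->  12 a_4 = 3 a_3 + 6 a_2 = 3  ->  a_4 = 1/4
  x^3: 20 a_5 - 4 a_4 - 8 a_3 = 0  ->  20 a_5 = 4 a_4 + 8 a_3 = -7  ->  a_5 = -7/20
Truncated series: y(x) = 2 - 2 x + x^2 - x^3 + (1/4) x^4 - (7/20) x^5 + O(x^6).

a_0 = 2; a_1 = -2; a_2 = 1; a_3 = -1; a_4 = 1/4; a_5 = -7/20


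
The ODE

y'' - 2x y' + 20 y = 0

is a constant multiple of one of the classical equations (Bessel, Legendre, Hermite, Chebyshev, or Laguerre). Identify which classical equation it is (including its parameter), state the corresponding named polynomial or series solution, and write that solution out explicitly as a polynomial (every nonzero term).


The equation is already in a standard form:  y'' - 2x y' + 20 y = 0.
This matches the Hermite equation y'' - 2x y' + 2n y = 0 with 2n = 20, so n = 10; the polynomial solution is H_10(x).
With y = sum_k a_k x^k, matching x^k gives (k+2)(k+1) a_{k+2} = 2(k - n) a_k = 2(k - 10) a_k. The right side vanishes at k = 10, so the series with the parity of 10 terminates at degree 10.
Standard normalization: leading coefficient of H_n is 2^n, so a_10 = 2^10 = 1024. Work downward with a_k = (k+1)(k+2) a_{k+2} / (2(k - n)):
  a_8 = (9)(10)(1024) / (2(8 - 10)) = 92160/(-4) = -23040
  a_6 = (7)(8)(-23040) / (2(6 - 10)) = -1290240/(-8) = 161280
  a_4 = (5)(6)(161280) / (2(4 - 10)) = 4838400/(-12) = -403200
  a_2 = (3)(4)(-403200) / (2(2 - 10)) = -4838400/(-16) = 302400
  a_0 = (1)(2)(302400) / (2(0 - 10)) = 604800/(-20) = -30240
Hence H_10(x) = 1024 x^10 - 23040 x^8 + 161280 x^6 - 403200 x^4 + 302400 x^2 - 30240.

H_10(x); series = 1024 x^10 - 23040 x^8 + 161280 x^6 - 403200 x^4 + 302400 x^2 - 30240


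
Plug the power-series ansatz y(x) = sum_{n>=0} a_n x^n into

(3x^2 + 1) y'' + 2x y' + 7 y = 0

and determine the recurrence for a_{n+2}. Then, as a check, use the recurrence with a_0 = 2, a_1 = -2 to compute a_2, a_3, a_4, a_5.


Substitute y = sum_n a_n x^n.
(1 + 3 x^2) y'' contributes (n+2)(n+1) a_{n+2} + 3 n(n-1) a_n at x^n.
2 x y'(x) contributes 2 n a_n at x^n.
7 y(x) contributes 7 a_n at x^n.
Matching x^n: (n+2)(n+1) a_{n+2} + (3 n(n-1) + 2 n + 7) a_n = 0.
Thus a_{n+2} = (-3 n(n-1) - 2 n - 7) / ((n+1)(n+2)) * a_n.

Check with a_0 = 2, a_1 = -2 (apply the recurrence for n = 0, 1, 2, 3): a_0 = 2, a_1 = -2, a_2 = -7, a_3 = 3, a_4 = 119/12, a_5 = -93/20.

a_(n+2) = (-3 n(n-1) - 2 n - 7) / ((n+1)(n+2)) * a_n; check: a_0 = 2, a_1 = -2, a_2 = -7, a_3 = 3, a_4 = 119/12, a_5 = -93/20


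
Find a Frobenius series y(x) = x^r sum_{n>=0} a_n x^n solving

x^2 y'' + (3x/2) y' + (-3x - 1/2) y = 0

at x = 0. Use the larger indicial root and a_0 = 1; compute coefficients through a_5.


Write in Frobenius form y'' + (p(x)/x) y' + (q(x)/x^2) y = 0:
  p(x) = 3/2,  q(x) = -3x - 1/2.
Indicial equation: r(r-1) + (3/2) r + (-1/2) = 0 -> roots r_1 = 1/2, r_2 = -1.
Take r = r_1 = 1/2. Let y(x) = x^r sum_{n>=0} a_n x^n with a_0 = 1.
Substitute y = x^r sum a_n x^n and match x^{r+n}. The recurrence is
  D(n) a_n - 3 a_{n-1} = 0,  where D(n) = (r+n)(r+n-1) + (3/2)(r+n) + (-1/2).
  a_n = 3 / D(n) * a_{n-1}.
Since the indicial polynomial factors as (r - r_1)(r - r_2), D(n) = (r_1 + n - r_1)(r_1 + n - r_2) = n(n + 3/2).
Evaluating step by step (a_0 = 1):
  n = 1: D(1) = 1(1 + 3/2) = 5/2; numerator = 3(1) = 3; a_1 = (3)/(5/2) = 6/5
  n = 2: D(2) = 2(2 + 3/2) = 7; numerator = 3(6/5) = 18/5; a_2 = (18/5)/(7) = 18/35
  n = 3: D(3) = 3(3 + 3/2) = 27/2; numerator = 3(18/35) = 54/35; a_3 = (54/35)/(27/2) = 4/35
  n = 4: D(4) = 4(4 + 3/2) = 22; numerator = 3(4/35) = 12/35; a_4 = (12/35)/(22) = 6/385
  n = 5: D(5) = 5(5 + 3/2) = 65/2; numerator = 3(6/385) = 18/385; a_5 = (18/385)/(65/2) = 36/25025

r = 1/2; a_0 = 1; a_1 = 6/5; a_2 = 18/35; a_3 = 4/35; a_4 = 6/385; a_5 = 36/25025


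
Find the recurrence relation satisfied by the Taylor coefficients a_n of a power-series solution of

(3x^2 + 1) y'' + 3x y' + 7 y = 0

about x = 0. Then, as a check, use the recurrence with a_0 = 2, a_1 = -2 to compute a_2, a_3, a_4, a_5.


Substitute y = sum_n a_n x^n.
(1 + 3 x^2) y'' contributes (n+2)(n+1) a_{n+2} + 3 n(n-1) a_n at x^n.
3 x y'(x) contributes 3 n a_n at x^n.
7 y(x) contributes 7 a_n at x^n.
Matching x^n: (n+2)(n+1) a_{n+2} + (3 n(n-1) + 3 n + 7) a_n = 0.
Thus a_{n+2} = (-3 n(n-1) - 3 n - 7) / ((n+1)(n+2)) * a_n.

Check with a_0 = 2, a_1 = -2 (apply the recurrence for n = 0, 1, 2, 3): a_0 = 2, a_1 = -2, a_2 = -7, a_3 = 10/3, a_4 = 133/12, a_5 = -17/3.

a_(n+2) = (-3 n(n-1) - 3 n - 7) / ((n+1)(n+2)) * a_n; check: a_0 = 2, a_1 = -2, a_2 = -7, a_3 = 10/3, a_4 = 133/12, a_5 = -17/3


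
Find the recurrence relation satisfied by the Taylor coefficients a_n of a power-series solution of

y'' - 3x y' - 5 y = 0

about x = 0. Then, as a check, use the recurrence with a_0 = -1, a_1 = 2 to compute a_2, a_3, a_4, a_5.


Substitute y = sum_n a_n x^n.
y''(x) has coefficient (n+2)(n+1) a_{n+2} at x^n;
-3 x y'(x) has coefficient -3 n a_n at x^n (shift);
-5 y(x) has coefficient -5 a_n at x^n.
Matching x^n: (n+2)(n+1) a_{n+2} + (-3n - 5) a_n = 0.
Thus a_{n+2} = (3n + 5) / ((n+1)(n+2)) * a_n.

Check with a_0 = -1, a_1 = 2 (apply the recurrence for n = 0, 1, 2, 3): a_0 = -1, a_1 = 2, a_2 = -5/2, a_3 = 8/3, a_4 = -55/24, a_5 = 28/15.

a_(n+2) = (3n + 5) / ((n+1)(n+2)) * a_n; check: a_0 = -1, a_1 = 2, a_2 = -5/2, a_3 = 8/3, a_4 = -55/24, a_5 = 28/15


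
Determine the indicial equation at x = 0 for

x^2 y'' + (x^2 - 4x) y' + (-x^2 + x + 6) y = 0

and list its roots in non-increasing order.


Divide by x^2 to reach normal form y'' + P_1(x) y' + P_2(x) y = 0 with P_1(x) = 1 - 4/x and P_2(x) = -1 + 1/x + 6/x^2.
x = 0 is a singular point because the y'-coefficient 1 - 4/x has a pole at x = 0 and the y-coefficient -1 + 1/x + 6/x^2 has a pole at x = 0.
It is a regular singular point because x P_1(x) = p(x) = x - 4 and x^2 P_2(x) = q(x) = -x^2 + x + 6 are polynomials, hence analytic at x = 0.
p(0) = -4,  q(0) = 6.
Indicial equation: r(r-1) + p(0) r + q(0) = 0, i.e. r^2 + (p(0) - 1) r + q(0) = 0, i.e. r^2 - 5 r + 6 = 0.
Discriminant: (-5)^2 - 4(6) = 1, so r = (5 ± 1)/2.
Solving: r_1 = 3, r_2 = 2.

indicial: r^2 - 5 r + 6 = 0; roots r_1 = 3, r_2 = 2


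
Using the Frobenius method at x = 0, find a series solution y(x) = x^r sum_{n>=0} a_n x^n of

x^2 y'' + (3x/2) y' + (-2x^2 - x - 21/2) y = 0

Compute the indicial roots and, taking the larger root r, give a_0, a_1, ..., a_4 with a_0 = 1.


Write in Frobenius form y'' + (p(x)/x) y' + (q(x)/x^2) y = 0:
  p(x) = 3/2,  q(x) = -2x^2 - x - 21/2.
Indicial equation: r(r-1) + (3/2) r + (-21/2) = 0 -> roots r_1 = 3, r_2 = -7/2.
Take r = r_1 = 3. Let y(x) = x^r sum_{n>=0} a_n x^n with a_0 = 1.
Substitute y = x^r sum a_n x^n and match x^{r+n}. The recurrence is
  D(n) a_n - 1 a_{n-1} - 2 a_{n-2} = 0,  where D(n) = (r+n)(r+n-1) + (3/2)(r+n) + (-21/2).
  a_n = [1 a_{n-1} + 2 a_{n-2}] / D(n).
Since the indicial polynomial factors as (r - r_1)(r - r_2), D(n) = (r_1 + n - r_1)(r_1 + n - r_2) = n(n + 13/2).
Evaluating step by step (a_0 = 1):
  n = 1: D(1) = 1(1 + 13/2) = 15/2; numerator = 1(1) = 1; a_1 = (1)/(15/2) = 2/15
  n = 2: D(2) = 2(2 + 13/2) = 17; numerator = 1(2/15) + 2(1) = 32/15; a_2 = (32/15)/(17) = 32/255
  n = 3: D(3) = 3(3 + 13/2) = 57/2; numerator = 1(32/255) + 2(2/15) = 20/51; a_3 = (20/51)/(57/2) = 40/2907
  n = 4: D(4) = 4(4 + 13/2) = 42; numerator = 1(40/2907) + 2(32/255) = 3848/14535; a_4 = (3848/14535)/(42) = 1924/305235

r = 3; a_0 = 1; a_1 = 2/15; a_2 = 32/255; a_3 = 40/2907; a_4 = 1924/305235


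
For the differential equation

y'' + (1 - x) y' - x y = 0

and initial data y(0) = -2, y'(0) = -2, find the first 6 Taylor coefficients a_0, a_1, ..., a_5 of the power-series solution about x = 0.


Ansatz: y(x) = sum_{n>=0} a_n x^n, so y'(x) = sum_{n>=1} n a_n x^(n-1) and y''(x) = sum_{n>=2} n(n-1) a_n x^(n-2).
Substitute into P(x) y'' + Q(x) y' + R(x) y = 0 with P(x) = 1, Q(x) = 1 - x, R(x) = -x, and match powers of x.
Initial conditions: a_0 = -2, a_1 = -2.
Setting the coefficient of each power of x to zero and solving order by order (substituting the coefficients already found):
  x^0: 2 a_2 + a_1 = 0  ->  2 a_2 = -a_1 = 2  ->  a_2 = 1
  x^1: 6 a_3 + 2 a_2 - a_1 - a_0 = 0  ->  6 a_3 = -2 a_2 + a_1 + a_0 = -6  ->  a_3 = -1
  x^2: 12 a_4 + 3 a_3 - 2 a_2 - a_1 = 0  ->  12 a_4 = -3 a_3 + 2 a_2 + a_1 = 3  ->  a_4 = 1/4
  x^3: 20 a_5 + 4 a_4 - 3 a_3 - a_2 = 0  ->  20 a_5 = -4 a_4 + 3 a_3 + a_2 = -3  ->  a_5 = -3/20
Truncated series: y(x) = -2 - 2 x + x^2 - x^3 + (1/4) x^4 - (3/20) x^5 + O(x^6).

a_0 = -2; a_1 = -2; a_2 = 1; a_3 = -1; a_4 = 1/4; a_5 = -3/20


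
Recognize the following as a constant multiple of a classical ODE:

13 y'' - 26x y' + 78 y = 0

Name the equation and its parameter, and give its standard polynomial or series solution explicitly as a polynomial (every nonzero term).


All three coefficients share the factor 13; dividing through by 13 gives  y'' - 2x y' + 6 y = 0.
This matches the Hermite equation y'' - 2x y' + 2n y = 0 with 2n = 6, so n = 3; the polynomial solution is H_3(x).
With y = sum_k a_k x^k, matching x^k gives (k+2)(k+1) a_{k+2} = 2(k - n) a_k = 2(k - 3) a_k. The right side vanishes at k = 3, so the series with the parity of 3 terminates at degree 3.
Standard normalization: leading coefficient of H_n is 2^n, so a_3 = 2^3 = 8. Work downward with a_k = (k+1)(k+2) a_{k+2} / (2(k - n)):
  a_1 = (2)(3)(8) / (2(1 - 3)) = 48/(-4) = -12
Hence H_3(x) = 8 x^3 - 12 x.

H_3(x); series = 8 x^3 - 12 x


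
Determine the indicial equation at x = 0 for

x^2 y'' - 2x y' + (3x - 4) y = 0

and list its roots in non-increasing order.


Divide by x^2 to reach normal form y'' + P_1(x) y' + P_2(x) y = 0 with P_1(x) = -2/x and P_2(x) = 3/x - 4/x^2.
x = 0 is a singular point because the y'-coefficient -2/x has a pole at x = 0 and the y-coefficient 3/x - 4/x^2 has a pole at x = 0.
It is a regular singular point because x P_1(x) = p(x) = -2 and x^2 P_2(x) = q(x) = 3x - 4 are polynomials, hence analytic at x = 0.
p(0) = -2,  q(0) = -4.
Indicial equation: r(r-1) + p(0) r + q(0) = 0, i.e. r^2 + (p(0) - 1) r + q(0) = 0, i.e. r^2 - 3 r - 4 = 0.
Discriminant: (-3)^2 - 4(-4) = 25, so r = (3 ± 5)/2.
Solving: r_1 = 4, r_2 = -1.

indicial: r^2 - 3 r - 4 = 0; roots r_1 = 4, r_2 = -1


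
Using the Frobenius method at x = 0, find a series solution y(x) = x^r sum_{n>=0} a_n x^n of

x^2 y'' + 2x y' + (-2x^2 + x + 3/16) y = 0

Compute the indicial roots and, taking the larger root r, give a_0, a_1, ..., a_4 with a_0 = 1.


Write in Frobenius form y'' + (p(x)/x) y' + (q(x)/x^2) y = 0:
  p(x) = 2,  q(x) = -2x^2 + x + 3/16.
Indicial equation: r(r-1) + (2) r + (3/16) = 0 -> roots r_1 = -1/4, r_2 = -3/4.
Take r = r_1 = -1/4. Let y(x) = x^r sum_{n>=0} a_n x^n with a_0 = 1.
Substitute y = x^r sum a_n x^n and match x^{r+n}. The recurrence is
  D(n) a_n + 1 a_{n-1} - 2 a_{n-2} = 0,  where D(n) = (r+n)(r+n-1) + (2)(r+n) + (3/16).
  a_n = [-1 a_{n-1} + 2 a_{n-2}] / D(n).
Since the indicial polynomial factors as (r - r_1)(r - r_2), D(n) = (r_1 + n - r_1)(r_1 + n - r_2) = n(n + 1/2).
Evaluating step by step (a_0 = 1):
  n = 1: D(1) = 1(1 + 1/2) = 3/2; numerator = -1(1) = -1; a_1 = (-1)/(3/2) = -2/3
  n = 2: D(2) = 2(2 + 1/2) = 5; numerator = -1(-2/3) + 2(1) = 8/3; a_2 = (8/3)/(5) = 8/15
  n = 3: D(3) = 3(3 + 1/2) = 21/2; numerator = -1(8/15) + 2(-2/3) = -28/15; a_3 = (-28/15)/(21/2) = -8/45
  n = 4: D(4) = 4(4 + 1/2) = 18; numerator = -1(-8/45) + 2(8/15) = 56/45; a_4 = (56/45)/(18) = 28/405

r = -1/4; a_0 = 1; a_1 = -2/3; a_2 = 8/15; a_3 = -8/45; a_4 = 28/405


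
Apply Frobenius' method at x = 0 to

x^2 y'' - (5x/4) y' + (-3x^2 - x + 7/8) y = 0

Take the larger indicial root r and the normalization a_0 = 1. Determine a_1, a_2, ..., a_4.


Write in Frobenius form y'' + (p(x)/x) y' + (q(x)/x^2) y = 0:
  p(x) = -5/4,  q(x) = -3x^2 - x + 7/8.
Indicial equation: r(r-1) + (-5/4) r + (7/8) = 0 -> roots r_1 = 7/4, r_2 = 1/2.
Take r = r_1 = 7/4. Let y(x) = x^r sum_{n>=0} a_n x^n with a_0 = 1.
Substitute y = x^r sum a_n x^n and match x^{r+n}. The recurrence is
  D(n) a_n - 1 a_{n-1} - 3 a_{n-2} = 0,  where D(n) = (r+n)(r+n-1) + (-5/4)(r+n) + (7/8).
  a_n = [1 a_{n-1} + 3 a_{n-2}] / D(n).
Since the indicial polynomial factors as (r - r_1)(r - r_2), D(n) = (r_1 + n - r_1)(r_1 + n - r_2) = n(n + 5/4).
Evaluating step by step (a_0 = 1):
  n = 1: D(1) = 1(1 + 5/4) = 9/4; numerator = 1(1) = 1; a_1 = (1)/(9/4) = 4/9
  n = 2: D(2) = 2(2 + 5/4) = 13/2; numerator = 1(4/9) + 3(1) = 31/9; a_2 = (31/9)/(13/2) = 62/117
  n = 3: D(3) = 3(3 + 5/4) = 51/4; numerator = 1(62/117) + 3(4/9) = 218/117; a_3 = (218/117)/(51/4) = 872/5967
  n = 4: D(4) = 4(4 + 5/4) = 21; numerator = 1(872/5967) + 3(62/117) = 10358/5967; a_4 = (10358/5967)/(21) = 10358/125307

r = 7/4; a_0 = 1; a_1 = 4/9; a_2 = 62/117; a_3 = 872/5967; a_4 = 10358/125307


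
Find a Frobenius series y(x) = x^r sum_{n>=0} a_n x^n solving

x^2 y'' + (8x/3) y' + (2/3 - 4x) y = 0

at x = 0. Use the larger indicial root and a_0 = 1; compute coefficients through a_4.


Write in Frobenius form y'' + (p(x)/x) y' + (q(x)/x^2) y = 0:
  p(x) = 8/3,  q(x) = 2/3 - 4x.
Indicial equation: r(r-1) + (8/3) r + (2/3) = 0 -> roots r_1 = -2/3, r_2 = -1.
Take r = r_1 = -2/3. Let y(x) = x^r sum_{n>=0} a_n x^n with a_0 = 1.
Substitute y = x^r sum a_n x^n and match x^{r+n}. The recurrence is
  D(n) a_n - 4 a_{n-1} = 0,  where D(n) = (r+n)(r+n-1) + (8/3)(r+n) + (2/3).
  a_n = 4 / D(n) * a_{n-1}.
Since the indicial polynomial factors as (r - r_1)(r - r_2), D(n) = (r_1 + n - r_1)(r_1 + n - r_2) = n(n + 1/3).
Evaluating step by step (a_0 = 1):
  n = 1: D(1) = 1(1 + 1/3) = 4/3; numerator = 4(1) = 4; a_1 = (4)/(4/3) = 3
  n = 2: D(2) = 2(2 + 1/3) = 14/3; numerator = 4(3) = 12; a_2 = (12)/(14/3) = 18/7
  n = 3: D(3) = 3(3 + 1/3) = 10; numerator = 4(18/7) = 72/7; a_3 = (72/7)/(10) = 36/35
  n = 4: D(4) = 4(4 + 1/3) = 52/3; numerator = 4(36/35) = 144/35; a_4 = (144/35)/(52/3) = 108/455

r = -2/3; a_0 = 1; a_1 = 3; a_2 = 18/7; a_3 = 36/35; a_4 = 108/455


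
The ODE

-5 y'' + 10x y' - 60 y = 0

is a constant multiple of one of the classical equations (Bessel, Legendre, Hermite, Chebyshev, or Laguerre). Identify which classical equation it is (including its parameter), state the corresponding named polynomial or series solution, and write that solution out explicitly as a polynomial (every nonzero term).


All three coefficients share the factor -5; dividing through by -5 gives  y'' - 2x y' + 12 y = 0.
This matches the Hermite equation y'' - 2x y' + 2n y = 0 with 2n = 12, so n = 6; the polynomial solution is H_6(x).
With y = sum_k a_k x^k, matching x^k gives (k+2)(k+1) a_{k+2} = 2(k - n) a_k = 2(k - 6) a_k. The right side vanishes at k = 6, so the series with the parity of 6 terminates at degree 6.
Standard normalization: leading coefficient of H_n is 2^n, so a_6 = 2^6 = 64. Work downward with a_k = (k+1)(k+2) a_{k+2} / (2(k - n)):
  a_4 = (5)(6)(64) / (2(4 - 6)) = 1920/(-4) = -480
  a_2 = (3)(4)(-480) / (2(2 - 6)) = -5760/(-8) = 720
  a_0 = (1)(2)(720) / (2(0 - 6)) = 1440/(-12) = -120
Hence H_6(x) = 64 x^6 - 480 x^4 + 720 x^2 - 120.

H_6(x); series = 64 x^6 - 480 x^4 + 720 x^2 - 120


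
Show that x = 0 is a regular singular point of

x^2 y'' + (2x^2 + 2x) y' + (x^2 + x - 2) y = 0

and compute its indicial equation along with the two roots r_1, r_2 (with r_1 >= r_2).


Divide by x^2 to reach normal form y'' + P_1(x) y' + P_2(x) y = 0 with P_1(x) = 2 + 2/x and P_2(x) = 1 + 1/x - 2/x^2.
x = 0 is a singular point because the y'-coefficient 2 + 2/x has a pole at x = 0 and the y-coefficient 1 + 1/x - 2/x^2 has a pole at x = 0.
It is a regular singular point because x P_1(x) = p(x) = 2x + 2 and x^2 P_2(x) = q(x) = x^2 + x - 2 are polynomials, hence analytic at x = 0.
p(0) = 2,  q(0) = -2.
Indicial equation: r(r-1) + p(0) r + q(0) = 0, i.e. r^2 + (p(0) - 1) r + q(0) = 0, i.e. r^2 + 1 r - 2 = 0.
Discriminant: (1)^2 - 4(-2) = 9, so r = (-1 ± 3)/2.
Solving: r_1 = 1, r_2 = -2.

indicial: r^2 + 1 r - 2 = 0; roots r_1 = 1, r_2 = -2


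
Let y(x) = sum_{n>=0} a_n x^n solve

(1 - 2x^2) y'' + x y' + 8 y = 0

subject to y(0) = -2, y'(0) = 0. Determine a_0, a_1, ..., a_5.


Ansatz: y(x) = sum_{n>=0} a_n x^n, so y'(x) = sum_{n>=1} n a_n x^(n-1) and y''(x) = sum_{n>=2} n(n-1) a_n x^(n-2).
Substitute into P(x) y'' + Q(x) y' + R(x) y = 0 with P(x) = 1 - 2x^2, Q(x) = x, R(x) = 8, and match powers of x.
Initial conditions: a_0 = -2, a_1 = 0.
Setting the coefficient of each power of x to zero and solving order by order (substituting the coefficients already found):
  x^0: 2 a_2 + 8 a_0 = 0  ->  2 a_2 = -8 a_0 = 16  ->  a_2 = 8
  x^1: 6 a_3 + 9 a_1 = 0  ->  6 a_3 = -9 a_1 = 0  ->  a_3 = 0
  x^2: 12 a_4 + 6 a_2 = 0  ->  12 a_4 = -6 a_2 = -48  ->  a_4 = -4
  x^3: 20 a_5 - a_3 = 0  ->  20 a_5 = a_3 = 0  ->  a_5 = 0
Truncated series: y(x) = -2 + 8 x^2 - 4 x^4 + O(x^6).

a_0 = -2; a_1 = 0; a_2 = 8; a_3 = 0; a_4 = -4; a_5 = 0


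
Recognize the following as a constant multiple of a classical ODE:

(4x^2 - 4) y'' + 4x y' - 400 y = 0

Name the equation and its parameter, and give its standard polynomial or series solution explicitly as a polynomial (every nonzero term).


All three coefficients share the factor -4; dividing through by -4 gives  (1 - x^2) y'' - x y' + 100 y = 0.
This matches the Chebyshev equation (1 - x^2) y'' - x y' + n^2 y = 0 (note the -x y' term, not -2x y') with n^2 = 100, so n = 10; the polynomial solution is T_10(x).
With y = sum_k a_k x^k, matching x^k gives (k+2)(k+1) a_{k+2} = (k^2 - n^2) a_k = (k - 10)(k + 10) a_k. The right side vanishes at k = 10, so the series with the parity of 10 terminates at degree 10.
Standard normalization: leading coefficient of T_n is 2^(n-1), so a_10 = 2^9 = 512. Work downward with a_k = (k+1)(k+2) a_{k+2} / ((k - 10)(k + 10)):
  a_8 = (9)(10)(512) / ((8 - 10)(8 + 10)) = 46080/(-36) = -1280
  a_6 = (7)(8)(-1280) / ((6 - 10)(6 + 10)) = -71680/(-64) = 1120
  a_4 = (5)(6)(1120) / ((4 - 10)(4 + 10)) = 33600/(-84) = -400
  a_2 = (3)(4)(-400) / ((2 - 10)(2 + 10)) = -4800/(-96) = 50
  a_0 = (1)(2)(50) / ((0 - 10)(0 + 10)) = 100/(-100) = -1
Hence T_10(x) = 512 x^10 - 1280 x^8 + 1120 x^6 - 400 x^4 + 50 x^2 - 1.

T_10(x); series = 512 x^10 - 1280 x^8 + 1120 x^6 - 400 x^4 + 50 x^2 - 1


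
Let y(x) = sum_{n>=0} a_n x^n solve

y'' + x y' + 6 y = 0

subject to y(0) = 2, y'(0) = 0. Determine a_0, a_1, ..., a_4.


Ansatz: y(x) = sum_{n>=0} a_n x^n, so y'(x) = sum_{n>=1} n a_n x^(n-1) and y''(x) = sum_{n>=2} n(n-1) a_n x^(n-2).
Substitute into P(x) y'' + Q(x) y' + R(x) y = 0 with P(x) = 1, Q(x) = x, R(x) = 6, and match powers of x.
Initial conditions: a_0 = 2, a_1 = 0.
Setting the coefficient of each power of x to zero and solving order by order (substituting the coefficients already found):
  x^0: 2 a_2 + 6 a_0 = 0  ->  2 a_2 = -6 a_0 = -12  ->  a_2 = -6
  x^1: 6 a_3 + 7 a_1 = 0  ->  6 a_3 = -7 a_1 = 0  ->  a_3 = 0
  x^2: 12 a_4 + 8 a_2 = 0  ->  12 a_4 = -8 a_2 = 48  ->  a_4 = 4
Truncated series: y(x) = 2 - 6 x^2 + 4 x^4 + O(x^5).

a_0 = 2; a_1 = 0; a_2 = -6; a_3 = 0; a_4 = 4


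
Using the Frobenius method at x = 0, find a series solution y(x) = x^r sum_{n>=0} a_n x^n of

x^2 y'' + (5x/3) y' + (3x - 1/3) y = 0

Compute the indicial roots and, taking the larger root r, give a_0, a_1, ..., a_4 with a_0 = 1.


Write in Frobenius form y'' + (p(x)/x) y' + (q(x)/x^2) y = 0:
  p(x) = 5/3,  q(x) = 3x - 1/3.
Indicial equation: r(r-1) + (5/3) r + (-1/3) = 0 -> roots r_1 = 1/3, r_2 = -1.
Take r = r_1 = 1/3. Let y(x) = x^r sum_{n>=0} a_n x^n with a_0 = 1.
Substitute y = x^r sum a_n x^n and match x^{r+n}. The recurrence is
  D(n) a_n + 3 a_{n-1} = 0,  where D(n) = (r+n)(r+n-1) + (5/3)(r+n) + (-1/3).
  a_n = -3 / D(n) * a_{n-1}.
Since the indicial polynomial factors as (r - r_1)(r - r_2), D(n) = (r_1 + n - r_1)(r_1 + n - r_2) = n(n + 4/3).
Evaluating step by step (a_0 = 1):
  n = 1: D(1) = 1(1 + 4/3) = 7/3; numerator = -3(1) = -3; a_1 = (-3)/(7/3) = -9/7
  n = 2: D(2) = 2(2 + 4/3) = 20/3; numerator = -3(-9/7) = 27/7; a_2 = (27/7)/(20/3) = 81/140
  n = 3: D(3) = 3(3 + 4/3) = 13; numerator = -3(81/140) = -243/140; a_3 = (-243/140)/(13) = -243/1820
  n = 4: D(4) = 4(4 + 4/3) = 64/3; numerator = -3(-243/1820) = 729/1820; a_4 = (729/1820)/(64/3) = 2187/116480

r = 1/3; a_0 = 1; a_1 = -9/7; a_2 = 81/140; a_3 = -243/1820; a_4 = 2187/116480


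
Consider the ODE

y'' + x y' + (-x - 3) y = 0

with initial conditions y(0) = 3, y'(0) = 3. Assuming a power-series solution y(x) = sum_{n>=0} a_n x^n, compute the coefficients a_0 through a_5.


Ansatz: y(x) = sum_{n>=0} a_n x^n, so y'(x) = sum_{n>=1} n a_n x^(n-1) and y''(x) = sum_{n>=2} n(n-1) a_n x^(n-2).
Substitute into P(x) y'' + Q(x) y' + R(x) y = 0 with P(x) = 1, Q(x) = x, R(x) = -x - 3, and match powers of x.
Initial conditions: a_0 = 3, a_1 = 3.
Setting the coefficient of each power of x to zero and solving order by order (substituting the coefficients already found):
  x^0: 2 a_2 - 3 a_0 = 0  ->  2 a_2 = 3 a_0 = 9  ->  a_2 = 9/2
  x^1: 6 a_3 - 2 a_1 - a_0 = 0  ->  6 a_3 = 2 a_1 + a_0 = 9  ->  a_3 = 3/2
  x^2: 12 a_4 - a_2 - a_1 = 0  ->  12 a_4 = a_2 + a_1 = 15/2  ->  a_4 = 5/8
  x^3: 20 a_5 - a_2 = 0  ->  20 a_5 = a_2 = 9/2  ->  a_5 = 9/40
Truncated series: y(x) = 3 + 3 x + (9/2) x^2 + (3/2) x^3 + (5/8) x^4 + (9/40) x^5 + O(x^6).

a_0 = 3; a_1 = 3; a_2 = 9/2; a_3 = 3/2; a_4 = 5/8; a_5 = 9/40


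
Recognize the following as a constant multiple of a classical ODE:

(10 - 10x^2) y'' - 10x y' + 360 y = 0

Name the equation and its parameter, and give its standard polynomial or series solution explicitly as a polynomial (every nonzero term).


All three coefficients share the factor 10; dividing through by 10 gives  (1 - x^2) y'' - x y' + 36 y = 0.
This matches the Chebyshev equation (1 - x^2) y'' - x y' + n^2 y = 0 (note the -x y' term, not -2x y') with n^2 = 36, so n = 6; the polynomial solution is T_6(x).
With y = sum_k a_k x^k, matching x^k gives (k+2)(k+1) a_{k+2} = (k^2 - n^2) a_k = (k - 6)(k + 6) a_k. The right side vanishes at k = 6, so the series with the parity of 6 terminates at degree 6.
Standard normalization: leading coefficient of T_n is 2^(n-1), so a_6 = 2^5 = 32. Work downward with a_k = (k+1)(k+2) a_{k+2} / ((k - 6)(k + 6)):
  a_4 = (5)(6)(32) / ((4 - 6)(4 + 6)) = 960/(-20) = -48
  a_2 = (3)(4)(-48) / ((2 - 6)(2 + 6)) = -576/(-32) = 18
  a_0 = (1)(2)(18) / ((0 - 6)(0 + 6)) = 36/(-36) = -1
Hence T_6(x) = 32 x^6 - 48 x^4 + 18 x^2 - 1.

T_6(x); series = 32 x^6 - 48 x^4 + 18 x^2 - 1


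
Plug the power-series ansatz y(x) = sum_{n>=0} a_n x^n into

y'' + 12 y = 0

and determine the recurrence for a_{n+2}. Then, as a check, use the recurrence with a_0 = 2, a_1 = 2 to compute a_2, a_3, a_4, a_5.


Substitute y = sum_n a_n x^n into y'' + (const) y = 0.
y''(x) = sum_{n>=0} (n+2)(n+1) a_{n+2} x^n.
The ODE becomes sum_n [(n+2)(n+1) a_{n+2} + 12 a_n] x^n = 0.
Setting each coefficient to zero gives the recurrence:
  (n+2)(n+1) a_{n+2} + 12 a_n = 0,
  a_{n+2} = -12 / ((n+1)(n+2)) a_n.

Check with a_0 = 2, a_1 = 2 (apply the recurrence for n = 0, 1, 2, 3): a_0 = 2, a_1 = 2, a_2 = -12, a_3 = -4, a_4 = 12, a_5 = 12/5.

a_{n+2} = -12/((n+1)(n+2)) * a_n; check: a_0 = 2, a_1 = 2, a_2 = -12, a_3 = -4, a_4 = 12, a_5 = 12/5


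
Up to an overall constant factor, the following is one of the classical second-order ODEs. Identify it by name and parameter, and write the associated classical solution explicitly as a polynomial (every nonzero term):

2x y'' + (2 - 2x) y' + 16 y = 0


All three coefficients share the factor 2; dividing through by 2 gives  x y'' + (1 - x) y' + 8 y = 0.
This matches the Laguerre equation x y'' + (1 - x) y' + n y = 0 with n = 8; the polynomial solution is L_8(x).
With y = sum_k a_k x^k, matching x^k gives (k+1)k a_{k+1} + (k+1) a_{k+1} - k a_k + n a_k = 0, i.e. (k+1)^2 a_{k+1} = (k - n) a_k = (k - 8) a_k. The right side vanishes at k = 8, so the series terminates at degree 8.
Standard normalization L_n(0) = 1 gives a_0 = 1. Work upward with a_{k+1} = (k - 8) a_k / (k+1)^2:
  a_1 = (0 - 8)(1) / 1^2 = -8/1 = -8
  a_2 = (1 - 8)(-8) / 2^2 = 56/4 = 14
  a_3 = (2 - 8)(14) / 3^2 = -84/9 = -28/3
  a_4 = (3 - 8)(-28/3) / 4^2 = (140/3)/16 = 35/12
  a_5 = (4 - 8)(35/12) / 5^2 = (-35/3)/25 = -7/15
  a_6 = (5 - 8)(-7/15) / 6^2 = (7/5)/36 = 7/180
  a_7 = (6 - 8)(7/180) / 7^2 = (-7/90)/49 = -1/630
  a_8 = (7 - 8)(-1/630) / 8^2 = (1/630)/64 = 1/40320
Hence L_8(x) = x^8/40320 - x^7/630 + 7 x^6/180 - 7 x^5/15 + 35 x^4/12 - 28 x^3/3 + 14 x^2 - 8 x + 1.

L_8(x); series = x^8/40320 - x^7/630 + 7 x^6/180 - 7 x^5/15 + 35 x^4/12 - 28 x^3/3 + 14 x^2 - 8 x + 1


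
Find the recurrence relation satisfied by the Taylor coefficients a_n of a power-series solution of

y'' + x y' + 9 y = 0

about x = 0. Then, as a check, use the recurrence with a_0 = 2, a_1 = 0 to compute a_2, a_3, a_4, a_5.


Substitute y = sum_n a_n x^n.
y''(x) has coefficient (n+2)(n+1) a_{n+2} at x^n;
x y'(x) has coefficient n a_n at x^n (shift);
9 y(x) has coefficient 9 a_n at x^n.
Matching x^n: (n+2)(n+1) a_{n+2} + (n + 9) a_n = 0.
Thus a_{n+2} = (-n - 9) / ((n+1)(n+2)) * a_n.

Check with a_0 = 2, a_1 = 0 (apply the recurrence for n = 0, 1, 2, 3): a_0 = 2, a_1 = 0, a_2 = -9, a_3 = 0, a_4 = 33/4, a_5 = 0.

a_(n+2) = (-n - 9) / ((n+1)(n+2)) * a_n; check: a_0 = 2, a_1 = 0, a_2 = -9, a_3 = 0, a_4 = 33/4, a_5 = 0


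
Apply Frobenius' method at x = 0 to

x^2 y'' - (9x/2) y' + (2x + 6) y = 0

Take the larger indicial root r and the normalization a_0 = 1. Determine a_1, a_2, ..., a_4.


Write in Frobenius form y'' + (p(x)/x) y' + (q(x)/x^2) y = 0:
  p(x) = -9/2,  q(x) = 2x + 6.
Indicial equation: r(r-1) + (-9/2) r + (6) = 0 -> roots r_1 = 4, r_2 = 3/2.
Take r = r_1 = 4. Let y(x) = x^r sum_{n>=0} a_n x^n with a_0 = 1.
Substitute y = x^r sum a_n x^n and match x^{r+n}. The recurrence is
  D(n) a_n + 2 a_{n-1} = 0,  where D(n) = (r+n)(r+n-1) + (-9/2)(r+n) + (6).
  a_n = -2 / D(n) * a_{n-1}.
Since the indicial polynomial factors as (r - r_1)(r - r_2), D(n) = (r_1 + n - r_1)(r_1 + n - r_2) = n(n + 5/2).
Evaluating step by step (a_0 = 1):
  n = 1: D(1) = 1(1 + 5/2) = 7/2; numerator = -2(1) = -2; a_1 = (-2)/(7/2) = -4/7
  n = 2: D(2) = 2(2 + 5/2) = 9; numerator = -2(-4/7) = 8/7; a_2 = (8/7)/(9) = 8/63
  n = 3: D(3) = 3(3 + 5/2) = 33/2; numerator = -2(8/63) = -16/63; a_3 = (-16/63)/(33/2) = -32/2079
  n = 4: D(4) = 4(4 + 5/2) = 26; numerator = -2(-32/2079) = 64/2079; a_4 = (64/2079)/(26) = 32/27027

r = 4; a_0 = 1; a_1 = -4/7; a_2 = 8/63; a_3 = -32/2079; a_4 = 32/27027


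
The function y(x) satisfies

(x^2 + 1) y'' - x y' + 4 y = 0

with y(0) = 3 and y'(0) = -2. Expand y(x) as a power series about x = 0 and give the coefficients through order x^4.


Ansatz: y(x) = sum_{n>=0} a_n x^n, so y'(x) = sum_{n>=1} n a_n x^(n-1) and y''(x) = sum_{n>=2} n(n-1) a_n x^(n-2).
Substitute into P(x) y'' + Q(x) y' + R(x) y = 0 with P(x) = x^2 + 1, Q(x) = -x, R(x) = 4, and match powers of x.
Initial conditions: a_0 = 3, a_1 = -2.
Setting the coefficient of each power of x to zero and solving order by order (substituting the coefficients already found):
  x^0: 2 a_2 + 4 a_0 = 0  ->  2 a_2 = -4 a_0 = -12  ->  a_2 = -6
  x^1: 6 a_3 + 3 a_1 = 0  ->  6 a_3 = -3 a_1 = 6  ->  a_3 = 1
  x^2: 12 a_4 + 4 a_2 = 0  ->  12 a_4 = -4 a_2 = 24  ->  a_4 = 2
Truncated series: y(x) = 3 - 2 x - 6 x^2 + x^3 + 2 x^4 + O(x^5).

a_0 = 3; a_1 = -2; a_2 = -6; a_3 = 1; a_4 = 2


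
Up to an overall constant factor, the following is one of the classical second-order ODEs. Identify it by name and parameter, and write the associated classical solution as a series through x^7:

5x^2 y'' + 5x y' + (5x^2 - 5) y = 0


All three coefficients share the factor 5; dividing through by 5 gives  x^2 y'' + x y' + (x^2 - 1) y = 0.
This matches the Bessel equation x^2 y'' + x y' + (x^2 - nu^2) y = 0 with nu^2 = 1, so nu = 1; the solution bounded at x = 0 is J_1(x).
Frobenius at x = 0: indicial roots ±nu; for r = nu the recurrence k(k + 2nu) c_k = -c_{k-2} gives the standard series J_nu(x) = sum_{k>=0} (-1)^k / (k! (k+nu)!) (x/2)^(2k+nu). Evaluate the first 4 terms:
  k = 0: (-1)^0 / (0! * 1! * 2^1) x^1 = 1/(1*1*2) x^1 = (1/2) x^1
  k = 1: (-1)^1 / (1! * 2! * 2^3) x^3 = -1/(1*2*8) x^3 = (-1/16) x^3
  k = 2: (-1)^2 / (2! * 3! * 2^5) x^5 = 1/(2*6*32) x^5 = (1/384) x^5
  k = 3: (-1)^3 / (3! * 4! * 2^7) x^7 = -1/(6*24*128) x^7 = (-1/18432) x^7
Hence J_1(x) = -x^7/18432 + x^5/384 - x^3/16 + x/2 + ....

J_1(x); series = -x^7/18432 + x^5/384 - x^3/16 + x/2


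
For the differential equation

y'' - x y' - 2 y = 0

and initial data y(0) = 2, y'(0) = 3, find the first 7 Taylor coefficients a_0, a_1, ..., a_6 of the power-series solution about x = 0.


Ansatz: y(x) = sum_{n>=0} a_n x^n, so y'(x) = sum_{n>=1} n a_n x^(n-1) and y''(x) = sum_{n>=2} n(n-1) a_n x^(n-2).
Substitute into P(x) y'' + Q(x) y' + R(x) y = 0 with P(x) = 1, Q(x) = -x, R(x) = -2, and match powers of x.
Initial conditions: a_0 = 2, a_1 = 3.
Setting the coefficient of each power of x to zero and solving order by order (substituting the coefficients already found):
  x^0: 2 a_2 - 2 a_0 = 0  ->  2 a_2 = 2 a_0 = 4  ->  a_2 = 2
  x^1: 6 a_3 - 3 a_1 = 0  ->  6 a_3 = 3 a_1 = 9  ->  a_3 = 3/2
  x^2: 12 a_4 - 4 a_2 = 0  ->  12 a_4 = 4 a_2 = 8  ->  a_4 = 2/3
  x^3: 20 a_5 - 5 a_3 = 0  ->  20 a_5 = 5 a_3 = 15/2  ->  a_5 = 3/8
  x^4: 30 a_6 - 6 a_4 = 0  ->  30 a_6 = 6 a_4 = 4  ->  a_6 = 2/15
Truncated series: y(x) = 2 + 3 x + 2 x^2 + (3/2) x^3 + (2/3) x^4 + (3/8) x^5 + (2/15) x^6 + O(x^7).

a_0 = 2; a_1 = 3; a_2 = 2; a_3 = 3/2; a_4 = 2/3; a_5 = 3/8; a_6 = 2/15


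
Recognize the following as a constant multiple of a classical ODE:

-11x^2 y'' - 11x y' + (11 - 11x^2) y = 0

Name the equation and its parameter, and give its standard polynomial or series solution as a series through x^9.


All three coefficients share the factor -11; dividing through by -11 gives  x^2 y'' + x y' + (x^2 - 1) y = 0.
This matches the Bessel equation x^2 y'' + x y' + (x^2 - nu^2) y = 0 with nu^2 = 1, so nu = 1; the solution bounded at x = 0 is J_1(x).
Frobenius at x = 0: indicial roots ±nu; for r = nu the recurrence k(k + 2nu) c_k = -c_{k-2} gives the standard series J_nu(x) = sum_{k>=0} (-1)^k / (k! (k+nu)!) (x/2)^(2k+nu). Evaluate the first 5 terms:
  k = 0: (-1)^0 / (0! * 1! * 2^1) x^1 = 1/(1*1*2) x^1 = (1/2) x^1
  k = 1: (-1)^1 / (1! * 2! * 2^3) x^3 = -1/(1*2*8) x^3 = (-1/16) x^3
  k = 2: (-1)^2 / (2! * 3! * 2^5) x^5 = 1/(2*6*32) x^5 = (1/384) x^5
  k = 3: (-1)^3 / (3! * 4! * 2^7) x^7 = -1/(6*24*128) x^7 = (-1/18432) x^7
  k = 4: (-1)^4 / (4! * 5! * 2^9) x^9 = 1/(24*120*512) x^9 = (1/1474560) x^9
Hence J_1(x) = x^9/1474560 - x^7/18432 + x^5/384 - x^3/16 + x/2 + ....

J_1(x); series = x^9/1474560 - x^7/18432 + x^5/384 - x^3/16 + x/2


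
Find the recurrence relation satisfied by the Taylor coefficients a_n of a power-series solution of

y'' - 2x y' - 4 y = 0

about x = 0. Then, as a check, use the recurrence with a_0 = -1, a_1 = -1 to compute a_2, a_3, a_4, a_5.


Substitute y = sum_n a_n x^n.
y''(x) has coefficient (n+2)(n+1) a_{n+2} at x^n;
-2 x y'(x) has coefficient -2 n a_n at x^n (shift);
-4 y(x) has coefficient -4 a_n at x^n.
Matching x^n: (n+2)(n+1) a_{n+2} + (-2n - 4) a_n = 0.
Thus a_{n+2} = (2n + 4) / ((n+1)(n+2)) * a_n.

Check with a_0 = -1, a_1 = -1 (apply the recurrence for n = 0, 1, 2, 3): a_0 = -1, a_1 = -1, a_2 = -2, a_3 = -1, a_4 = -4/3, a_5 = -1/2.

a_(n+2) = (2n + 4) / ((n+1)(n+2)) * a_n; check: a_0 = -1, a_1 = -1, a_2 = -2, a_3 = -1, a_4 = -4/3, a_5 = -1/2


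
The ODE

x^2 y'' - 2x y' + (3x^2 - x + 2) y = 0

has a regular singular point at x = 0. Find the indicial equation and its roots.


Divide by x^2 to reach normal form y'' + P_1(x) y' + P_2(x) y = 0 with P_1(x) = -2/x and P_2(x) = 3 - 1/x + 2/x^2.
x = 0 is a singular point because the y'-coefficient -2/x has a pole at x = 0 and the y-coefficient 3 - 1/x + 2/x^2 has a pole at x = 0.
It is a regular singular point because x P_1(x) = p(x) = -2 and x^2 P_2(x) = q(x) = 3x^2 - x + 2 are polynomials, hence analytic at x = 0.
p(0) = -2,  q(0) = 2.
Indicial equation: r(r-1) + p(0) r + q(0) = 0, i.e. r^2 + (p(0) - 1) r + q(0) = 0, i.e. r^2 - 3 r + 2 = 0.
Discriminant: (-3)^2 - 4(2) = 1, so r = (3 ± 1)/2.
Solving: r_1 = 2, r_2 = 1.

indicial: r^2 - 3 r + 2 = 0; roots r_1 = 2, r_2 = 1


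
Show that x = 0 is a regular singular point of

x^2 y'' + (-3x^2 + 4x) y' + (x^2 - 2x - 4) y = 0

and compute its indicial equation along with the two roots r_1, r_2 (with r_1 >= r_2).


Divide by x^2 to reach normal form y'' + P_1(x) y' + P_2(x) y = 0 with P_1(x) = -3 + 4/x and P_2(x) = 1 - 2/x - 4/x^2.
x = 0 is a singular point because the y'-coefficient -3 + 4/x has a pole at x = 0 and the y-coefficient 1 - 2/x - 4/x^2 has a pole at x = 0.
It is a regular singular point because x P_1(x) = p(x) = 4 - 3x and x^2 P_2(x) = q(x) = x^2 - 2x - 4 are polynomials, hence analytic at x = 0.
p(0) = 4,  q(0) = -4.
Indicial equation: r(r-1) + p(0) r + q(0) = 0, i.e. r^2 + (p(0) - 1) r + q(0) = 0, i.e. r^2 + 3 r - 4 = 0.
Discriminant: (3)^2 - 4(-4) = 25, so r = (-3 ± 5)/2.
Solving: r_1 = 1, r_2 = -4.

indicial: r^2 + 3 r - 4 = 0; roots r_1 = 1, r_2 = -4


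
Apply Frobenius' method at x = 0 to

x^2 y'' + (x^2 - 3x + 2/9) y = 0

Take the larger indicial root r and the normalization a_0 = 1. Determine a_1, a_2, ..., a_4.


Write in Frobenius form y'' + (p(x)/x) y' + (q(x)/x^2) y = 0:
  p(x) = 0,  q(x) = x^2 - 3x + 2/9.
Indicial equation: r(r-1) + (0) r + (2/9) = 0 -> roots r_1 = 2/3, r_2 = 1/3.
Take r = r_1 = 2/3. Let y(x) = x^r sum_{n>=0} a_n x^n with a_0 = 1.
Substitute y = x^r sum a_n x^n and match x^{r+n}. The recurrence is
  D(n) a_n - 3 a_{n-1} + 1 a_{n-2} = 0,  where D(n) = (r+n)(r+n-1) + (0)(r+n) + (2/9).
  a_n = [3 a_{n-1} - 1 a_{n-2}] / D(n).
Since the indicial polynomial factors as (r - r_1)(r - r_2), D(n) = (r_1 + n - r_1)(r_1 + n - r_2) = n(n + 1/3).
Evaluating step by step (a_0 = 1):
  n = 1: D(1) = 1(1 + 1/3) = 4/3; numerator = 3(1) = 3; a_1 = (3)/(4/3) = 9/4
  n = 2: D(2) = 2(2 + 1/3) = 14/3; numerator = 3(9/4) - 1(1) = 23/4; a_2 = (23/4)/(14/3) = 69/56
  n = 3: D(3) = 3(3 + 1/3) = 10; numerator = 3(69/56) - 1(9/4) = 81/56; a_3 = (81/56)/(10) = 81/560
  n = 4: D(4) = 4(4 + 1/3) = 52/3; numerator = 3(81/560) - 1(69/56) = -447/560; a_4 = (-447/560)/(52/3) = -1341/29120

r = 2/3; a_0 = 1; a_1 = 9/4; a_2 = 69/56; a_3 = 81/560; a_4 = -1341/29120


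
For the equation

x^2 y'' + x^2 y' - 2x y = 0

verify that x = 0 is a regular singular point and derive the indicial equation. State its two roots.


Divide by x^2 to reach normal form y'' + P_1(x) y' + P_2(x) y = 0 with P_1(x) = 1 and P_2(x) = -2/x.
x = 0 is a singular point because the y-coefficient -2/x has a pole at x = 0.
It is a regular singular point because x P_1(x) = p(x) = x and x^2 P_2(x) = q(x) = -2x are polynomials, hence analytic at x = 0.
p(0) = 0,  q(0) = 0.
Indicial equation: r(r-1) + p(0) r + q(0) = 0, i.e. r^2 + (p(0) - 1) r + q(0) = 0, i.e. r^2 - 1 r = 0.
Discriminant: (-1)^2 - 4(0) = 1, so r = (1 ± 1)/2.
Solving: r_1 = 1, r_2 = 0.

indicial: r^2 - 1 r = 0; roots r_1 = 1, r_2 = 0


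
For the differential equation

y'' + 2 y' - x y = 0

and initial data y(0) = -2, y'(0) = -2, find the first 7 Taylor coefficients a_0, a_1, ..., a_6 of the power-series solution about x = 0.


Ansatz: y(x) = sum_{n>=0} a_n x^n, so y'(x) = sum_{n>=1} n a_n x^(n-1) and y''(x) = sum_{n>=2} n(n-1) a_n x^(n-2).
Substitute into P(x) y'' + Q(x) y' + R(x) y = 0 with P(x) = 1, Q(x) = 2, R(x) = -x, and match powers of x.
Initial conditions: a_0 = -2, a_1 = -2.
Setting the coefficient of each power of x to zero and solving order by order (substituting the coefficients already found):
  x^0: 2 a_2 + 2 a_1 = 0  ->  2 a_2 = -2 a_1 = 4  ->  a_2 = 2
  x^1: 6 a_3 + 4 a_2 - a_0 = 0  ->  6 a_3 = -4 a_2 + a_0 = -10  ->  a_3 = -5/3
  x^2: 12 a_4 + 6 a_3 - a_1 = 0  ->  12 a_4 = -6 a_3 + a_1 = 8  ->  a_4 = 2/3
  x^3: 20 a_5 + 8 a_4 - a_2 = 0  ->  20 a_5 = -8 a_4 + a_2 = -10/3  ->  a_5 = -1/6
  x^4: 30 a_6 + 10 a_5 - a_3 = 0  ->  30 a_6 = -10 a_5 + a_3 = 0  ->  a_6 = 0
Truncated series: y(x) = -2 - 2 x + 2 x^2 - (5/3) x^3 + (2/3) x^4 - (1/6) x^5 + O(x^7).

a_0 = -2; a_1 = -2; a_2 = 2; a_3 = -5/3; a_4 = 2/3; a_5 = -1/6; a_6 = 0
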